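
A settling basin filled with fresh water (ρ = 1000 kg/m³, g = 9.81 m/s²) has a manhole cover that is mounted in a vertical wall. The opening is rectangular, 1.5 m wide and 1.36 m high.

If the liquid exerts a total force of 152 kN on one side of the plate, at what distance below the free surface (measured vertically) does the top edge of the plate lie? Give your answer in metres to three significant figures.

d_top ≈ 6.92 m

γ = ρg = 1000 × 9.81 = 9810 N/m³ = 9.81 kN/m³.
A = 1.5 × 1.36 = 2.04 m².
From F = γ·h_c·A, the centroid depth is h_c = 152/(9.81 × 2.04) = 7.59529 m.
The centroid lies 1.36/2 = 0.68 m below the top edge, so the top edge sits at h_top = 7.59529 − 0.68 = 6.91529 m below the surface.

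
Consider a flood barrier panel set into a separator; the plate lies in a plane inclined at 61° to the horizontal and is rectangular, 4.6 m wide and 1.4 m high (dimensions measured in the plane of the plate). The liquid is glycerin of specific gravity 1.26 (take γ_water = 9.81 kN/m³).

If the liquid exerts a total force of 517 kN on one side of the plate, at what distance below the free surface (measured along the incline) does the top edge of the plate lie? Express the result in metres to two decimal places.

y_top ≈ 6.73 m

γ = 1.26 × 9.81 = 12.3606 kN/m³.
A = 4.6 × 1.4 = 6.44 m².
From F = γ·h_c·A, the centroid depth is h_c = 517/(12.3606 × 6.44) = 6.49479 m.
Let θ = 61° be the plate's angle to the horizontal; measure y along the incline from where the plane meets the free surface. Vertical depth h = y·sinθ with sinθ = 0.874620.
Along the incline, y_c = h_c/sinθ = 6.49479/0.874620 = 7.42584 m.
The centroid lies 1.4/2 = 0.7 m below the top edge, so the top edge sits at y_top = 7.42584 − 0.7 = 6.72584 m along the incline.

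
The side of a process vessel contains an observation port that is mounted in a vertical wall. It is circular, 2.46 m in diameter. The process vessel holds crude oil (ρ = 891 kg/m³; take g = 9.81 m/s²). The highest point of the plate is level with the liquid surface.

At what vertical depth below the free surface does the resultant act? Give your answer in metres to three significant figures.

γ = ρg = 891 × 9.81 / 1000 = 8.74071 kN/m³.
The centroid is at the centre, 1.23 m below the top of the plate, so the centroid depth is h_c = 1.23 m.
A = π(1.23)² = 4.75292 m².
Resultant F = γ·h_c·A = 8.74071 × 1.23 × 4.75292 = 51.099 kN.
I_c = πr⁴/4 = π × 1.23⁴/4 = 1.79767 m⁴.
Centre of pressure: y_p = y_c + I_c/(y_c·A) = 1.23 + 1.79767/(1.23 × 4.75292) = 1.23 + 0.307499 = 1.5375 m along the plane.

h_p = 1.54 m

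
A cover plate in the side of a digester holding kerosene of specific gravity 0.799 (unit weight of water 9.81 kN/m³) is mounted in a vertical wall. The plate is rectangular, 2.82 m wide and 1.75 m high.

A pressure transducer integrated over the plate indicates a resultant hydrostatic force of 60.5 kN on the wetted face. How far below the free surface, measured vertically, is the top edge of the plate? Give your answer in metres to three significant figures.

γ = 0.799 × 9.81 = 7.83819 kN/m³.
A = 2.82 × 1.75 = 4.935 m².
From F = γ·h_c·A, the centroid depth is h_c = 60.5/(7.83819 × 4.935) = 1.56406 m.
The centroid lies 1.75/2 = 0.875 m below the top edge, so the top edge sits at h_top = 1.56406 − 0.875 = 0.68906 m below the surface.

d_top ≈ 0.689 m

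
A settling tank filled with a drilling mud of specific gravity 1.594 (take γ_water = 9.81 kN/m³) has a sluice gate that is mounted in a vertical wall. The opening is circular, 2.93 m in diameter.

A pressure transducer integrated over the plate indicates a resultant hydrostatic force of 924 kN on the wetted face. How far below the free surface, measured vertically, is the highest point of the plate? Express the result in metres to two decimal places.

γ = 1.594 × 9.81 = 15.63714 kN/m³.
A = π(1.465)² = 6.74256 m².
From F = γ·h_c·A, the centroid depth is h_c = 924/(15.63714 × 6.74256) = 8.76375 m.
The centroid is at the centre, 1.465 m below the top of the plate, so the highest point sits at h_top = 8.76375 − 1.465 = 7.29875 m below the surface.

d_top ≈ 7.30 m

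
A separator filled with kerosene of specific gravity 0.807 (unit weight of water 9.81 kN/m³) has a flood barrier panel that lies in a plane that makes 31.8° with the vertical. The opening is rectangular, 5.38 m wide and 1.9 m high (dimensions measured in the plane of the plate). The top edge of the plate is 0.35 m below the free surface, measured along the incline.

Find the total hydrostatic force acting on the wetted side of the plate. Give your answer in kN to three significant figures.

γ = 0.807 × 9.81 = 7.91667 kN/m³.
The plate makes 31.8° with the vertical, i.e. θ = 90° − 31.8° = 58.2° to the horizontal. Measuring y along the incline from the free-surface line, vertical depth h = y·sinθ with sinθ = 0.849893.
The centroid lies 1.9/2 = 0.95 m below the top edge, so y_c = 0.35 + 0.95 = 1.3 m and h_c = 1.3 × 0.849893 = 1.10486 m.
A = 5.38 × 1.9 = 10.222 m².
Resultant F = γ·h_c·A = 7.91667 × 1.10486 × 10.222 = 89.4099 kN.

F ≈ 89.4 kN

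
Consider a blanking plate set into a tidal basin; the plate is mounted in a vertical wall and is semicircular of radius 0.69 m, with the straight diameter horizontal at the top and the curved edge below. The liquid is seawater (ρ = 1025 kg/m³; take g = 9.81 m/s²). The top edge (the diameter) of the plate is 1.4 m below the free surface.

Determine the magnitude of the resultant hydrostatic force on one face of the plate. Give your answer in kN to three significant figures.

F ≈ 12.7 kN

γ = ρg = 1025 × 9.81 / 1000 = 10.05525 kN/m³.
The centroid of a semicircle lies 4r/(3π) = 0.292845 m from the diameter, here below the top edge, so the centroid depth is h_c = 1.4 + 0.292845 = 1.69284 m.
A = πr²/2 = π × 0.69²/2 = 0.747856 m².
Resultant F = γ·h_c·A = 10.05525 × 1.69284 × 0.747856 = 12.73 kN.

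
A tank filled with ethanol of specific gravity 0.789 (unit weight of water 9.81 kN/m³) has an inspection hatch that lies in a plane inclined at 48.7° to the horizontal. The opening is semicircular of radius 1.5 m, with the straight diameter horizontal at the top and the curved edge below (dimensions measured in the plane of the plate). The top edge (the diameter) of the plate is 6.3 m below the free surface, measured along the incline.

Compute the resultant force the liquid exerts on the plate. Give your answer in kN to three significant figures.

γ = 0.789 × 9.81 = 7.74009 kN/m³.
Let θ = 48.7° be the plate's angle to the horizontal; measure y along the incline from where the plane meets the free surface. Vertical depth h = y·sinθ with sinθ = 0.751264.
The centroid of a semicircle lies 4r/(3π) = 0.63662 m from the diameter, here below the top edge, so y_c = 6.3 + 0.63662 = 6.93662 m and h_c = 6.93662 × 0.751264 = 5.21123 m.
A = πr²/2 = π × 1.5²/2 = 3.53429 m².
Resultant F = γ·h_c·A = 7.74009 × 5.21123 × 3.53429 = 142.557 kN.

F ≈ 143 kN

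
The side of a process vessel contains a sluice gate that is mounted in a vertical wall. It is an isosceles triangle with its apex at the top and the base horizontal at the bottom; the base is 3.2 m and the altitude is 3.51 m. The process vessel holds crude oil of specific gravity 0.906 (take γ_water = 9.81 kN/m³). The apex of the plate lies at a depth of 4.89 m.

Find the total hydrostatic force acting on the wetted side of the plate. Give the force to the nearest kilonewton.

F ≈ 361 kN

γ = 0.906 × 9.81 = 8.88786 kN/m³.
With the apex up, the centroid sits 2h/3 = 2 × 3.51/3 = 2.34 m below the apex, so the centroid depth is h_c = 4.89 + 2.34 = 7.23 m.
A = ½ × 3.2 × 3.51 = 5.616 m².
Resultant F = γ·h_c·A = 8.88786 × 7.23 × 5.616 = 360.88 kN.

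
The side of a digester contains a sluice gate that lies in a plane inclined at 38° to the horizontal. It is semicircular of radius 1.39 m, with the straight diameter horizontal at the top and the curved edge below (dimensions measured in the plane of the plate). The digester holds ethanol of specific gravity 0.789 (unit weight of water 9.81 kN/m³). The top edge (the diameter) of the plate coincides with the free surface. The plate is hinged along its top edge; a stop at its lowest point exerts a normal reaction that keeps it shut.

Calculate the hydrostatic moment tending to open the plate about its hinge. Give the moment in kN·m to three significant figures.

γ = 0.789 × 9.81 = 7.74009 kN/m³.
Let θ = 38° be the plate's angle to the horizontal; measure y along the incline from where the plane meets the free surface. Vertical depth h = y·sinθ with sinθ = 0.615661.
The centroid of a semicircle lies 4r/(3π) = 0.589934 m from the diameter, here below the top edge, so y_c = 0.589934 m and h_c = 0.589934 × 0.615661 = 0.363199 m.
A = πr²/2 = π × 1.39²/2 = 3.03494 m².
Resultant F = γ·h_c·A = 7.74009 × 0.363199 × 3.03494 = 8.5318 kN.
I_c = (π/8 − 8/(9π))·r⁴ = 0.109757 × 1.39⁴ = 0.409724 m⁴.
Centre of pressure: y_p = y_c + I_c/(y_c·A) = 0.589934 + 0.409724/(0.589934 × 3.03494) = 0.589934 + 0.228843 = 0.818777 m along the plane.
The resultant acts 0.589934 + 0.228843 = 0.818777 m (along the plate) below the hinge at the top edge, so the moment about the hinge is M = F × 0.818777 = 8.5318 × 0.818777 = 6.98564 kN·m.

M ≈ 6.99 kN·m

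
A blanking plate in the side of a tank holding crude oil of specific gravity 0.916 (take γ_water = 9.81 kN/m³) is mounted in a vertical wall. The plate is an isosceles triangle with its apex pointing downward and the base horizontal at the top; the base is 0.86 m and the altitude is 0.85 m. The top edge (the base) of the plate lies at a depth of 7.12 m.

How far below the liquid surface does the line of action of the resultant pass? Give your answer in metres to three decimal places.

γ = 0.916 × 9.81 = 8.98596 kN/m³.
With the apex down, the centroid sits h/3 = 0.85/3 = 0.283333 m below the base (the top edge), so the centroid depth is h_c = 7.12 + 0.283333 = 7.40333 m.
A = ½ × 0.86 × 0.85 = 0.3655 m².
Resultant F = γ·h_c·A = 8.98596 × 7.40333 × 0.3655 = 24.3153 kN.
I_c = b·h³/36 = 0.86 × 0.85³/36 = 0.0146708 m⁴.
Centre of pressure: y_p = y_c + I_c/(y_c·A) = 7.40333 + 0.0146708/(7.40333 × 0.3655) = 7.40333 + 0.00542175 = 7.40875 m along the plane.

h_p = 7.409 m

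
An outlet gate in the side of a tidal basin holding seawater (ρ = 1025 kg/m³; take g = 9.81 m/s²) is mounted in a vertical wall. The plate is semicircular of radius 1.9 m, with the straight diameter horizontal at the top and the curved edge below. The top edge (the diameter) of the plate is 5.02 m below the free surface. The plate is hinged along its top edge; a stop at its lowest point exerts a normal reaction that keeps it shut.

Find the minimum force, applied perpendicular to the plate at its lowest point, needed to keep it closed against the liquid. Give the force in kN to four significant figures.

P ≈ 148.6 kN

γ = ρg = 1025 × 9.81 / 1000 = 10.05525 kN/m³.
The centroid of a semicircle lies 4r/(3π) = 0.806385 m from the diameter, here below the top edge, so the centroid depth is h_c = 5.02 + 0.806385 = 5.82638 m.
A = πr²/2 = π × 1.9²/2 = 5.67057 m².
Resultant F = γ·h_c·A = 10.05525 × 5.82638 × 5.67057 = 332.214 kN.
I_c = (π/8 − 8/(9π))·r⁴ = 0.109757 × 1.9⁴ = 1.43036 m⁴.
Centre of pressure: y_p = y_c + I_c/(y_c·A) = 5.82638 + 1.43036/(5.82638 × 5.67057) = 5.82638 + 0.0432932 = 5.86967 m along the plane.
The resultant acts 0.806385 + 0.0432932 = 0.849678 m (along the plate) below the hinge at the top edge, so the moment about the hinge is M = F × 0.849678 = 332.214 × 0.849678 = 282.275 kN·m.
A normal force at the bottom, 1.9 m from the hinge, must supply this moment: P = 282.275/1.9 = 148.566 kN.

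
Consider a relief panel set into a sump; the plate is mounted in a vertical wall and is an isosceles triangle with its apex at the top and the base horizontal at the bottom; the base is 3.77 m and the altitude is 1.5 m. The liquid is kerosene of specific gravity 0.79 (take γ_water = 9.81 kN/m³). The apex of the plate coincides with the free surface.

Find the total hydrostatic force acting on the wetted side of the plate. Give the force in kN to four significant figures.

F ≈ 21.91 kN

γ = 0.79 × 9.81 = 7.7499 kN/m³.
With the apex up, the centroid sits 2h/3 = 2 × 1.5/3 = 1 m below the apex, so the centroid depth is h_c = 1 m.
A = ½ × 3.77 × 1.5 = 2.8275 m².
Resultant F = γ·h_c·A = 7.7499 × 1 × 2.8275 = 21.9128 kN.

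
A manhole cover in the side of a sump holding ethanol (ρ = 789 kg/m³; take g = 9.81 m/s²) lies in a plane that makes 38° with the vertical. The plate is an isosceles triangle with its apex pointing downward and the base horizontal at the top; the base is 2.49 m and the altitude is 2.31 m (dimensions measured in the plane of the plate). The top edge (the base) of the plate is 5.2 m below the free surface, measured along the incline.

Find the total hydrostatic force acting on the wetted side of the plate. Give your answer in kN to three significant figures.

F ≈ 105 kN

γ = ρg = 789 × 9.81 / 1000 = 7.74009 kN/m³.
The plate makes 38° with the vertical, i.e. θ = 90° − 38° = 52° to the horizontal. Measuring y along the incline from the free-surface line, vertical depth h = y·sinθ with sinθ = 0.788011.
With the apex down, the centroid sits h/3 = 2.31/3 = 0.77 m below the base (the top edge), so y_c = 5.2 + 0.77 = 5.97 m and h_c = 5.97 × 0.788011 = 4.70443 m.
A = ½ × 2.49 × 2.31 = 2.87595 m².
Resultant F = γ·h_c·A = 7.74009 × 4.70443 × 2.87595 = 104.721 kN.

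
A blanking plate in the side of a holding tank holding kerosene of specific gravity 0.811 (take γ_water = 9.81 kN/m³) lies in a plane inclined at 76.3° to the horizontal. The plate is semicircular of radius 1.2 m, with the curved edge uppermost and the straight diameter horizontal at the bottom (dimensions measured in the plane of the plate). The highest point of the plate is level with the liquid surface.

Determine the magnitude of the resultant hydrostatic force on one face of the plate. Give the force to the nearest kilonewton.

γ = 0.811 × 9.81 = 7.95591 kN/m³.
Let θ = 76.3° be the plate's angle to the horizontal; measure y along the incline from where the plane meets the free surface. Vertical depth h = y·sinθ with sinθ = 0.971549.
The centroid lies 4r/(3π) = 0.509296 m above the diameter, so r − 4r/(3π) = 1.2 − 0.509296 = 0.690704 m below the topmost point, so y_c = 0.690704 m and h_c = 0.690704 × 0.971549 = 0.671053 m.
A = πr²/2 = π × 1.2²/2 = 2.26195 m².
Resultant F = γ·h_c·A = 7.95591 × 0.671053 × 2.26195 = 12.0762 kN.

F ≈ 12 kN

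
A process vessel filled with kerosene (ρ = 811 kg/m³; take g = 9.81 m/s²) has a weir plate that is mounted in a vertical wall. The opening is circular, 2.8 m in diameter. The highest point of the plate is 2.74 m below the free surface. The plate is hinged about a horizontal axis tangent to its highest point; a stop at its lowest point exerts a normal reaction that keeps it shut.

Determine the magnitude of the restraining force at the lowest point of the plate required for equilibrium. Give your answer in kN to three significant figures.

γ = ρg = 811 × 9.81 / 1000 = 7.95591 kN/m³.
The centroid is at the centre, 1.4 m below the top of the plate, so the centroid depth is h_c = 2.74 + 1.4 = 4.14 m.
A = π(1.4)² = 6.15752 m².
Resultant F = γ·h_c·A = 7.95591 × 4.14 × 6.15752 = 202.813 kN.
I_c = πr⁴/4 = π × 1.4⁴/4 = 3.01719 m⁴.
Centre of pressure: y_p = y_c + I_c/(y_c·A) = 4.14 + 3.01719/(4.14 × 6.15752) = 4.14 + 0.118358 = 4.25836 m along the plane.
The resultant acts 1.4 + 0.118358 = 1.51836 m (along the plate) below the hinge at the top edge, so the moment about the hinge is M = F × 1.51836 = 202.813 × 1.51836 = 307.943 kN·m.
A normal force at the bottom, 2.8 m from the hinge, must supply this moment: P = 307.943/2.8 = 109.98 kN.

P ≈ 110 kN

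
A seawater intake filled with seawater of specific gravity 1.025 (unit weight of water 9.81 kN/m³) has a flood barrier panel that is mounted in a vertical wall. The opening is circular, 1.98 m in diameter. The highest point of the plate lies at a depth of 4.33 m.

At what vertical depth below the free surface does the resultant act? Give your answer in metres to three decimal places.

h_p = 5.366 m

γ = 1.025 × 9.81 = 10.05525 kN/m³.
The centroid is at the centre, 0.99 m below the top of the plate, so the centroid depth is h_c = 4.33 + 0.99 = 5.32 m.
A = π(0.99)² = 3.07907 m².
Resultant F = γ·h_c·A = 10.05525 × 5.32 × 3.07907 = 164.712 kN.
I_c = πr⁴/4 = π × 0.99⁴/4 = 0.75445 m⁴.
Centre of pressure: y_p = y_c + I_c/(y_c·A) = 5.32 + 0.75445/(5.32 × 3.07907) = 5.32 + 0.0460574 = 5.36606 m along the plane.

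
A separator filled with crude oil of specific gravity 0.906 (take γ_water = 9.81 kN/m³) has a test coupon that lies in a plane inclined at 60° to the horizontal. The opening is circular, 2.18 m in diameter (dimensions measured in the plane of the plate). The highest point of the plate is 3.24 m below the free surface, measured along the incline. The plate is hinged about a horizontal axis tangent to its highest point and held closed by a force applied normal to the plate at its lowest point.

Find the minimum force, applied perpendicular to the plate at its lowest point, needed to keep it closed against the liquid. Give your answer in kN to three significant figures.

γ = 0.906 × 9.81 = 8.88786 kN/m³.
Let θ = 60° be the plate's angle to the horizontal; measure y along the incline from where the plane meets the free surface. Vertical depth h = y·sinθ with sinθ = 0.866025.
The centroid is at the centre, 1.09 m below the top of the plate, so y_c = 3.24 + 1.09 = 4.33 m and h_c = 4.33 × 0.866025 = 3.74989 m.
A = π(1.09)² = 3.73253 m².
Resultant F = γ·h_c·A = 8.88786 × 3.74989 × 3.73253 = 124.4 kN.
I_c = πr⁴/4 = π × 1.09⁴/4 = 1.10865 m⁴.
Centre of pressure: y_p = y_c + I_c/(y_c·A) = 4.33 + 1.10865/(4.33 × 3.73253) = 4.33 + 0.0685967 = 4.3986 m along the plane.
The resultant acts 1.09 + 0.0685967 = 1.1586 m (along the plate) below the hinge at the top edge, so the moment about the hinge is M = F × 1.1586 = 124.4 × 1.1586 = 144.13 kN·m.
A normal force at the bottom, 2.18 m from the hinge, must supply this moment: P = 144.13/2.18 = 66.1147 kN.

P ≈ 66.1 kN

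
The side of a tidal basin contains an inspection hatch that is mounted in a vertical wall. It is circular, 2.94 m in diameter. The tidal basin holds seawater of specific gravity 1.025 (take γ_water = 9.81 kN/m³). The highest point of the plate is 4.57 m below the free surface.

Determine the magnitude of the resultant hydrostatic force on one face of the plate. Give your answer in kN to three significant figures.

F ≈ 412 kN

γ = 1.025 × 9.81 = 10.05525 kN/m³.
The centroid is at the centre, 1.47 m below the top of the plate, so the centroid depth is h_c = 4.57 + 1.47 = 6.04 m.
A = π(1.47)² = 6.78867 m².
Resultant F = γ·h_c·A = 10.05525 × 6.04 × 6.78867 = 412.301 kN.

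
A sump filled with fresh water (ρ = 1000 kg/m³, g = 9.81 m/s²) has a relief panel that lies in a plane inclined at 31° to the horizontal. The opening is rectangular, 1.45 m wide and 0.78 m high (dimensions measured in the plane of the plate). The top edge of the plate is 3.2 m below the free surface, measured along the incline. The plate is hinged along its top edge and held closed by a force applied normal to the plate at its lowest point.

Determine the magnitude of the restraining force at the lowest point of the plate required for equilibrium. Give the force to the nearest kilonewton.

γ = ρg = 1000 × 9.81 = 9810 N/m³ = 9.81 kN/m³.
Let θ = 31° be the plate's angle to the horizontal; measure y along the incline from where the plane meets the free surface. Vertical depth h = y·sinθ with sinθ = 0.515038.
The centroid lies 0.78/2 = 0.39 m below the top edge, so y_c = 3.2 + 0.39 = 3.59 m and h_c = 3.59 × 0.515038 = 1.84899 m.
A = 1.45 × 0.78 = 1.131 m².
Resultant F = γ·h_c·A = 9.81 × 1.84899 × 1.131 = 20.5147 kN.
I_c = b·h³/12 = 1.45 × 0.78³/12 = 0.0573417 m⁴.
Centre of pressure: y_p = y_c + I_c/(y_c·A) = 3.59 + 0.0573417/(3.59 × 1.131) = 3.59 + 0.0141226 = 3.60412 m along the plane.
The resultant acts 0.39 + 0.0141226 = 0.404123 m (along the plate) below the hinge at the top edge, so the moment about the hinge is M = F × 0.404123 = 20.5147 × 0.404123 = 8.29046 kN·m.
A normal force at the bottom, 0.78 m from the hinge, must supply this moment: P = 8.29046/0.78 = 10.6288 kN.

P ≈ 11 kN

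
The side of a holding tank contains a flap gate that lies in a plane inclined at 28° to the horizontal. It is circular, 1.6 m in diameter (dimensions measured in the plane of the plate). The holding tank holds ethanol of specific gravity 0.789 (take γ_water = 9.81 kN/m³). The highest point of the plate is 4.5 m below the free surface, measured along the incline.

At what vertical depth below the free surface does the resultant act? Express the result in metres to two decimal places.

γ = 0.789 × 9.81 = 7.74009 kN/m³.
Let θ = 28° be the plate's angle to the horizontal; measure y along the incline from where the plane meets the free surface. Vertical depth h = y·sinθ with sinθ = 0.469472.
The centroid is at the centre, 0.8 m below the top of the plate, so y_c = 4.5 + 0.8 = 5.3 m and h_c = 5.3 × 0.469472 = 2.4882 m.
A = π(0.8)² = 2.01062 m².
Resultant F = γ·h_c·A = 7.74009 × 2.4882 × 2.01062 = 38.7223 kN.
I_c = πr⁴/4 = π × 0.8⁴/4 = 0.321699 m⁴.
Centre of pressure: y_p = y_c + I_c/(y_c·A) = 5.3 + 0.321699/(5.3 × 2.01062) = 5.3 + 0.0301887 = 5.33019 m along the plane.
Vertically, h_p = y_p·sinθ = 5.33019 × 0.469472 = 2.50237 m.

h_p = 2.50 m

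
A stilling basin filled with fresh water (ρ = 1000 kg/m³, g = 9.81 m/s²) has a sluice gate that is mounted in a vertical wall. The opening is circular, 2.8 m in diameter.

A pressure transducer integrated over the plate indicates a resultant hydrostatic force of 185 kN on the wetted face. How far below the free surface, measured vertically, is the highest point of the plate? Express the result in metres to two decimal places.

d_top ≈ 1.66 m

γ = ρg = 1000 × 9.81 = 9810 N/m³ = 9.81 kN/m³.
A = π(1.4)² = 6.15752 m².
From F = γ·h_c·A, the centroid depth is h_c = 185/(9.81 × 6.15752) = 3.06265 m.
The centroid is at the centre, 1.4 m below the top of the plate, so the highest point sits at h_top = 3.06265 − 1.4 = 1.66265 m below the surface.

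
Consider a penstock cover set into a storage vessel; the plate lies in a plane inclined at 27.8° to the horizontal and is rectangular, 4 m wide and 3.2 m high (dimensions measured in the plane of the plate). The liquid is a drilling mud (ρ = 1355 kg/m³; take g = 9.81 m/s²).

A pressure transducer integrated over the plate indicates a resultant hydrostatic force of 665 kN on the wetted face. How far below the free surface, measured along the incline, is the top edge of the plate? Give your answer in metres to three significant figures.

y_top ≈ 6.78 m

γ = ρg = 1355 × 9.81 / 1000 = 13.29255 kN/m³.
A = 4 × 3.2 = 12.8 m².
From F = γ·h_c·A, the centroid depth is h_c = 665/(13.29255 × 12.8) = 3.90844 m.
Let θ = 27.8° be the plate's angle to the horizontal; measure y along the incline from where the plane meets the free surface. Vertical depth h = y·sinθ with sinθ = 0.466387.
Along the incline, y_c = h_c/sinθ = 3.90844/0.466387 = 8.38025 m.
The centroid lies 3.2/2 = 1.6 m below the top edge, so the top edge sits at y_top = 8.38025 − 1.6 = 6.78025 m along the incline.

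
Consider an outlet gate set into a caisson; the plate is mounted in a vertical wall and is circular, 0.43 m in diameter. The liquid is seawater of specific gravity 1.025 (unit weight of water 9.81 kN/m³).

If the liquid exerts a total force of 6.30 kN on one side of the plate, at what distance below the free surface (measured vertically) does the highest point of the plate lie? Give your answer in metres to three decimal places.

γ = 1.025 × 9.81 = 10.05525 kN/m³.
A = π(0.215)² = 0.14522 m².
From F = γ·h_c·A, the centroid depth is h_c = 6.30/(10.05525 × 0.14522) = 4.31441 m.
The centroid is at the centre, 0.215 m below the top of the plate, so the highest point sits at h_top = 4.31441 − 0.215 = 4.09941 m below the surface.

d_top ≈ 4.099 m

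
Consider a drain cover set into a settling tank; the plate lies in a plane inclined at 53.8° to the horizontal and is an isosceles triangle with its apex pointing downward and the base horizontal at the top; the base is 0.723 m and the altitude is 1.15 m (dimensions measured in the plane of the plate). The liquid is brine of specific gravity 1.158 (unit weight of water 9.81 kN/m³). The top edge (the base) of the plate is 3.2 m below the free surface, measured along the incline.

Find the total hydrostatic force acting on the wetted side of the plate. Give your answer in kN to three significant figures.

γ = 1.158 × 9.81 = 11.35998 kN/m³.
Let θ = 53.8° be the plate's angle to the horizontal; measure y along the incline from where the plane meets the free surface. Vertical depth h = y·sinθ with sinθ = 0.806960.
With the apex down, the centroid sits h/3 = 1.15/3 = 0.383333 m below the base (the top edge), so y_c = 3.2 + 0.383333 = 3.58333 m and h_c = 3.58333 × 0.806960 = 2.8916 m.
A = ½ × 0.723 × 1.15 = 0.415725 m².
Resultant F = γ·h_c·A = 11.35998 × 2.8916 × 0.415725 = 13.656 kN.

F ≈ 13.7 kN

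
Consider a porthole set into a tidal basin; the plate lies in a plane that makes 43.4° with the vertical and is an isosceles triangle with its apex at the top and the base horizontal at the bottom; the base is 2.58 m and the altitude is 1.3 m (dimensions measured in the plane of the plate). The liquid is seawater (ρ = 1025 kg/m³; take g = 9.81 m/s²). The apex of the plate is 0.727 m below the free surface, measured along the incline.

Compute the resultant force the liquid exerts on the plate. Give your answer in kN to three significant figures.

γ = ρg = 1025 × 9.81 / 1000 = 10.05525 kN/m³.
The plate makes 43.4° with the vertical, i.e. θ = 90° − 43.4° = 46.6° to the horizontal. Measuring y along the incline from the free-surface line, vertical depth h = y·sinθ with sinθ = 0.726575.
With the apex up, the centroid sits 2h/3 = 2 × 1.3/3 = 0.866667 m below the apex, so y_c = 0.727 + 0.866667 = 1.59367 m and h_c = 1.59367 × 0.726575 = 1.15792 m.
A = ½ × 2.58 × 1.3 = 1.677 m².
Resultant F = γ·h_c·A = 10.05525 × 1.15792 × 1.677 = 19.5256 kN.

F ≈ 19.5 kN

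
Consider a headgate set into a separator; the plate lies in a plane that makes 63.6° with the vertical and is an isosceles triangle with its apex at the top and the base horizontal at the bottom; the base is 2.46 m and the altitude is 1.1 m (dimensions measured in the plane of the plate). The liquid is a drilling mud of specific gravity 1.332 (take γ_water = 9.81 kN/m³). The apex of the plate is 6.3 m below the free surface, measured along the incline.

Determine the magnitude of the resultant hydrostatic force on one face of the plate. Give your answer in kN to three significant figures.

γ = 1.332 × 9.81 = 13.06692 kN/m³.
The plate makes 63.6° with the vertical, i.e. θ = 90° − 63.6° = 26.4° to the horizontal. Measuring y along the incline from the free-surface line, vertical depth h = y·sinθ with sinθ = 0.444635.
With the apex up, the centroid sits 2h/3 = 2 × 1.1/3 = 0.733333 m below the apex, so y_c = 6.3 + 0.733333 = 7.03333 m and h_c = 7.03333 × 0.444635 = 3.12726 m.
A = ½ × 2.46 × 1.1 = 1.353 m².
Resultant F = γ·h_c·A = 13.06692 × 3.12726 × 1.353 = 55.2885 kN.

F ≈ 55.3 kN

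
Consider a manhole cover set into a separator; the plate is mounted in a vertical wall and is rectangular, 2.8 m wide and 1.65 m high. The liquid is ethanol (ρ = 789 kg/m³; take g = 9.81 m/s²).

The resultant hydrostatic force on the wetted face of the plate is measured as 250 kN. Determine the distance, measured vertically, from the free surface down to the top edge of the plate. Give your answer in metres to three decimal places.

d_top ≈ 6.166 m

γ = ρg = 789 × 9.81 / 1000 = 7.74009 kN/m³.
A = 2.8 × 1.65 = 4.62 m².
From F = γ·h_c·A, the centroid depth is h_c = 250/(7.74009 × 4.62) = 6.9912 m.
The centroid lies 1.65/2 = 0.825 m below the top edge, so the top edge sits at h_top = 6.9912 − 0.825 = 6.1662 m below the surface.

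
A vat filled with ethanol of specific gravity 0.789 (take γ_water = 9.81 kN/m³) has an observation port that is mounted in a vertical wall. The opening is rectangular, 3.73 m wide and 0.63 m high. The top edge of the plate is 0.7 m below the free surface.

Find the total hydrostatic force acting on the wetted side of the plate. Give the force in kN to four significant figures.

γ = 0.789 × 9.81 = 7.74009 kN/m³.
The centroid lies 0.63/2 = 0.315 m below the top edge, so the centroid depth is h_c = 0.7 + 0.315 = 1.015 m.
A = 3.73 × 0.63 = 2.3499 m².
Resultant F = γ·h_c·A = 7.74009 × 1.015 × 2.3499 = 18.4613 kN.

F ≈ 18.46 kN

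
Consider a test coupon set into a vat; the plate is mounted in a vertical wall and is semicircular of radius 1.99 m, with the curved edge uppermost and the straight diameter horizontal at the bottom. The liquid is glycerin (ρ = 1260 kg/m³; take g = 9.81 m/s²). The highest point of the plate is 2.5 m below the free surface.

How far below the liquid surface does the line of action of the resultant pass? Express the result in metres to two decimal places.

γ = ρg = 1260 × 9.81 / 1000 = 12.3606 kN/m³.
The centroid lies 4r/(3π) = 0.844582 m above the diameter, so r − 4r/(3π) = 1.99 − 0.844582 = 1.14542 m below the topmost point, so the centroid depth is h_c = 2.5 + 1.14542 = 3.64542 m.
A = πr²/2 = π × 1.99²/2 = 6.22051 m².
Resultant F = γ·h_c·A = 12.3606 × 3.64542 × 6.22051 = 280.294 kN.
I_c = (π/8 − 8/(9π))·r⁴ = 0.109757 × 1.99⁴ = 1.72125 m⁴.
Centre of pressure: y_p = y_c + I_c/(y_c·A) = 3.64542 + 1.72125/(3.64542 × 6.22051) = 3.64542 + 0.075905 = 3.72133 m along the plane.

h_p = 3.72 m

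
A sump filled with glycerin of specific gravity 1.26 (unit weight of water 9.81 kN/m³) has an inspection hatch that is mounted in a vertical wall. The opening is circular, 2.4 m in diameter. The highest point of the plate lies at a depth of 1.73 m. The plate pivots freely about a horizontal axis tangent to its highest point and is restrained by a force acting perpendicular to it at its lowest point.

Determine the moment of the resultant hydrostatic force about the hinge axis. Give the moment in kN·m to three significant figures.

M ≈ 217 kN·m

γ = 1.26 × 9.81 = 12.3606 kN/m³.
The centroid is at the centre, 1.2 m below the top of the plate, so the centroid depth is h_c = 1.73 + 1.2 = 2.93 m.
A = π(1.2)² = 4.52389 m².
Resultant F = γ·h_c·A = 12.3606 × 2.93 × 4.52389 = 163.84 kN.
I_c = πr⁴/4 = π × 1.2⁴/4 = 1.6286 m⁴.
Centre of pressure: y_p = y_c + I_c/(y_c·A) = 2.93 + 1.6286/(2.93 × 4.52389) = 2.93 + 0.122867 = 3.05287 m along the plane.
The resultant acts 1.2 + 0.122867 = 1.32287 m (along the plate) below the hinge at the top edge, so the moment about the hinge is M = F × 1.32287 = 163.84 × 1.32287 = 216.739 kN·m.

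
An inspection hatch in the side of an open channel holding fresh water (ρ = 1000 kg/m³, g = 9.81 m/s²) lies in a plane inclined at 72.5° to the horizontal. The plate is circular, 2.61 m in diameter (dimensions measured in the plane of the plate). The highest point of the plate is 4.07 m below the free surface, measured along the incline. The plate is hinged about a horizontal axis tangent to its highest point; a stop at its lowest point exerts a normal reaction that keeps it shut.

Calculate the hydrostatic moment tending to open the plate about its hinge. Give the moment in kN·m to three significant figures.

γ = ρg = 1000 × 9.81 = 9810 N/m³ = 9.81 kN/m³.
Let θ = 72.5° be the plate's angle to the horizontal; measure y along the incline from where the plane meets the free surface. Vertical depth h = y·sinθ with sinθ = 0.953717.
The centroid is at the centre, 1.305 m below the top of the plate, so y_c = 4.07 + 1.305 = 5.375 m and h_c = 5.375 × 0.953717 = 5.12623 m.
A = π(1.305)² = 5.35021 m².
Resultant F = γ·h_c·A = 9.81 × 5.12623 × 5.35021 = 269.053 kN.
I_c = πr⁴/4 = π × 1.305⁴/4 = 2.27789 m⁴.
Centre of pressure: y_p = y_c + I_c/(y_c·A) = 5.375 + 2.27789/(5.375 × 5.35021) = 5.375 + 0.0792106 = 5.45421 m along the plane.
The resultant acts 1.305 + 0.0792106 = 1.38421 m (along the plate) below the hinge at the top edge, so the moment about the hinge is M = F × 1.38421 = 269.053 × 1.38421 = 372.426 kN·m.

M ≈ 372 kN·m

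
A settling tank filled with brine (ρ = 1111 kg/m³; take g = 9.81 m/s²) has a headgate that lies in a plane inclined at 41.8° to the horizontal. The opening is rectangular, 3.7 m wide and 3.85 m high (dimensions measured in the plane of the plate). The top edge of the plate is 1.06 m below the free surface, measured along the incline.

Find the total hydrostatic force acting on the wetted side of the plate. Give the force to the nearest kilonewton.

γ = ρg = 1111 × 9.81 / 1000 = 10.89891 kN/m³.
Let θ = 41.8° be the plate's angle to the horizontal; measure y along the incline from where the plane meets the free surface. Vertical depth h = y·sinθ with sinθ = 0.666532.
The centroid lies 3.85/2 = 1.925 m below the top edge, so y_c = 1.06 + 1.925 = 2.985 m and h_c = 2.985 × 0.666532 = 1.9896 m.
A = 3.7 × 3.85 = 14.245 m².
Resultant F = γ·h_c·A = 10.89891 × 1.9896 × 14.245 = 308.895 kN.

F ≈ 309 kN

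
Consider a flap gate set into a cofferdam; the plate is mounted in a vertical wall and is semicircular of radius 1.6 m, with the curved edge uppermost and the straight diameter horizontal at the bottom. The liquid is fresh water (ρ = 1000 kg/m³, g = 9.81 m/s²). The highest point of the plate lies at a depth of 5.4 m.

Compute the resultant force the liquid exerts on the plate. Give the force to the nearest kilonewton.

F ≈ 249 kN

γ = ρg = 1000 × 9.81 = 9810 N/m³ = 9.81 kN/m³.
The centroid lies 4r/(3π) = 0.679061 m above the diameter, so r − 4r/(3π) = 1.6 − 0.679061 = 0.920939 m below the topmost point, so the centroid depth is h_c = 5.4 + 0.920939 = 6.32094 m.
A = πr²/2 = π × 1.6²/2 = 4.02124 m².
Resultant F = γ·h_c·A = 9.81 × 6.32094 × 4.02124 = 249.351 kN.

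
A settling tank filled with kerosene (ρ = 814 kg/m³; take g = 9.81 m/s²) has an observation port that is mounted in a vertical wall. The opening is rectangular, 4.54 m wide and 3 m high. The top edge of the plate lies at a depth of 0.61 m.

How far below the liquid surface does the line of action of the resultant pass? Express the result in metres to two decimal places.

γ = ρg = 814 × 9.81 / 1000 = 7.98534 kN/m³.
The centroid lies 3/2 = 1.5 m below the top edge, so the centroid depth is h_c = 0.61 + 1.5 = 2.11 m.
A = 4.54 × 3 = 13.62 m².
Resultant F = γ·h_c·A = 7.98534 × 2.11 × 13.62 = 229.484 kN.
I_c = b·h³/12 = 4.54 × 3³/12 = 10.215 m⁴.
Centre of pressure: y_p = y_c + I_c/(y_c·A) = 2.11 + 10.215/(2.11 × 13.62) = 2.11 + 0.35545 = 2.46545 m along the plane.

h_p = 2.47 m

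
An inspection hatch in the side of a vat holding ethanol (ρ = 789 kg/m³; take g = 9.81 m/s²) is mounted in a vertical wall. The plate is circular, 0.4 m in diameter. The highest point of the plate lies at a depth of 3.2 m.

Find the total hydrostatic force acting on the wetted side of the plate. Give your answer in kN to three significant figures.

F ≈ 3.31 kN

γ = ρg = 789 × 9.81 / 1000 = 7.74009 kN/m³.
The centroid is at the centre, 0.2 m below the top of the plate, so the centroid depth is h_c = 3.2 + 0.2 = 3.4 m.
A = π(0.2)² = 0.125664 m².
Resultant F = γ·h_c·A = 7.74009 × 3.4 × 0.125664 = 3.30701 kN.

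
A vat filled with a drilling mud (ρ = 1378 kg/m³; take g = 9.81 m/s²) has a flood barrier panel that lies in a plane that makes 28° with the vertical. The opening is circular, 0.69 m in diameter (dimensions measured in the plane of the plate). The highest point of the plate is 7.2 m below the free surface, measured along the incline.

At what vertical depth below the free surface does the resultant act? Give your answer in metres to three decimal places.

h_p = 6.665 m

γ = ρg = 1378 × 9.81 / 1000 = 13.51818 kN/m³.
The plate makes 28° with the vertical, i.e. θ = 90° − 28° = 62° to the horizontal. Measuring y along the incline from the free-surface line, vertical depth h = y·sinθ with sinθ = 0.882948.
The centroid is at the centre, 0.345 m below the top of the plate, so y_c = 7.2 + 0.345 = 7.545 m and h_c = 7.545 × 0.882948 = 6.66184 m.
A = π(0.345)² = 0.373928 m².
Resultant F = γ·h_c·A = 13.51818 × 6.66184 × 0.373928 = 33.6744 kN.
I_c = πr⁴/4 = π × 0.345⁴/4 = 0.0111267 m⁴.
Centre of pressure: y_p = y_c + I_c/(y_c·A) = 7.545 + 0.0111267/(7.545 × 0.373928) = 7.545 + 0.00394384 = 7.54894 m along the plane.
Vertically, h_p = y_p·sinθ = 7.54894 × 0.882948 = 6.66532 m.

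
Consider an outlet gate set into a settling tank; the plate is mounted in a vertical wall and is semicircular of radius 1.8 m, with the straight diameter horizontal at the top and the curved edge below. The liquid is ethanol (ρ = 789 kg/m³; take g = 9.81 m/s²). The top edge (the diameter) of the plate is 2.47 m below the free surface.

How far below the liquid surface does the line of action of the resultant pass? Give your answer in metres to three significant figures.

γ = ρg = 789 × 9.81 / 1000 = 7.74009 kN/m³.
The centroid of a semicircle lies 4r/(3π) = 0.763944 m from the diameter, here below the top edge, so the centroid depth is h_c = 2.47 + 0.763944 = 3.23394 m.
A = πr²/2 = π × 1.8²/2 = 5.08938 m².
Resultant F = γ·h_c·A = 7.74009 × 3.23394 × 5.08938 = 127.392 kN.
I_c = (π/8 − 8/(9π))·r⁴ = 0.109757 × 1.8⁴ = 1.15219 m⁴.
Centre of pressure: y_p = y_c + I_c/(y_c·A) = 3.23394 + 1.15219/(3.23394 × 5.08938) = 3.23394 + 0.0700047 = 3.30394 m along the plane.

h_p = 3.30 m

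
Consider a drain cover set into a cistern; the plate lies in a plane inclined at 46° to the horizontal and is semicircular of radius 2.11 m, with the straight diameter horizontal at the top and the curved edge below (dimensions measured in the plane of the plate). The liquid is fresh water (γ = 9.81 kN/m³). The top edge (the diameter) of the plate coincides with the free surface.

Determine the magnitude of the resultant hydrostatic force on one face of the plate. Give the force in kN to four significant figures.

γ = 9.81 kN/m³.
Let θ = 46° be the plate's angle to the horizontal; measure y along the incline from where the plane meets the free surface. Vertical depth h = y·sinθ with sinθ = 0.719340.
The centroid of a semicircle lies 4r/(3π) = 0.895512 m from the diameter, here below the top edge, so y_c = 0.895512 m and h_c = 0.895512 × 0.719340 = 0.644178 m.
A = πr²/2 = π × 2.11²/2 = 6.99334 m².
Resultant F = γ·h_c·A = 9.81 × 0.644178 × 6.99334 = 44.1936 kN.

F ≈ 44.19 kN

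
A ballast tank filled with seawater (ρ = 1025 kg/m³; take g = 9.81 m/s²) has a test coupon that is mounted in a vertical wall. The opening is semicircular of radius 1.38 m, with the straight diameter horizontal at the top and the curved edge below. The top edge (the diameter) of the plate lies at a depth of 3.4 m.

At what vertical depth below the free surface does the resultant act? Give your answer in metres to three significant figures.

h_p = 4.02 m

γ = ρg = 1025 × 9.81 / 1000 = 10.05525 kN/m³.
The centroid of a semicircle lies 4r/(3π) = 0.58569 m from the diameter, here below the top edge, so the centroid depth is h_c = 3.4 + 0.58569 = 3.98569 m.
A = πr²/2 = π × 1.38²/2 = 2.99142 m².
Resultant F = γ·h_c·A = 10.05525 × 3.98569 × 2.99142 = 119.887 kN.
I_c = (π/8 − 8/(9π))·r⁴ = 0.109757 × 1.38⁴ = 0.39806 m⁴.
Centre of pressure: y_p = y_c + I_c/(y_c·A) = 3.98569 + 0.39806/(3.98569 × 2.99142) = 3.98569 + 0.0333862 = 4.01908 m along the plane.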